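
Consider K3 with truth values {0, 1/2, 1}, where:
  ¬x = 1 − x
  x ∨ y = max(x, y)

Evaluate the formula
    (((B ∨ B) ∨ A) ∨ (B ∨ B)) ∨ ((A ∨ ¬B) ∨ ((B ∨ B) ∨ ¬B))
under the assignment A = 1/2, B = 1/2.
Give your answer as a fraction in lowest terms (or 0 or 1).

B ∨ B = 1/2 ∨ 1/2 = 1/2
(B ∨ B) ∨ A = 1/2 ∨ 1/2 = 1/2
B ∨ B = 1/2 ∨ 1/2 = 1/2
((B ∨ B) ∨ A) ∨ (B ∨ B) = 1/2 ∨ 1/2 = 1/2
¬B = ¬1/2 = 1/2
A ∨ ¬B = 1/2 ∨ 1/2 = 1/2
B ∨ B = 1/2 ∨ 1/2 = 1/2
¬B = ¬1/2 = 1/2
(B ∨ B) ∨ ¬B = 1/2 ∨ 1/2 = 1/2
(A ∨ ¬B) ∨ ((B ∨ B) ∨ ¬B) = 1/2 ∨ 1/2 = 1/2
(((B ∨ B) ∨ A) ∨ (B ∨ B)) ∨ ((A ∨ ¬B) ∨ ((B ∨ B) ∨ ¬B)) = 1/2 ∨ 1/2 = 1/2

1/2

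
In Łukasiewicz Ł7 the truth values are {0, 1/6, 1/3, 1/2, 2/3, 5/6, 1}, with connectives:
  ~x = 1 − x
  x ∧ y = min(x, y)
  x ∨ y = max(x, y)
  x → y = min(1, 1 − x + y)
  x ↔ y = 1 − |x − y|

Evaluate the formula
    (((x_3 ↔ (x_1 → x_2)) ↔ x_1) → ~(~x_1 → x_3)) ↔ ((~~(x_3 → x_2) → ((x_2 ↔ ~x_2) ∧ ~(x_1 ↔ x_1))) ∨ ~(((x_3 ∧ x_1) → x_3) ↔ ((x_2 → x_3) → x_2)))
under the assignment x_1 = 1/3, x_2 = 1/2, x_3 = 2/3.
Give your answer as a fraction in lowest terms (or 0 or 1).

x_1 → x_2 = 1/3 → 1/2 = 1
x_3 ↔ (x_1 → x_2) = 2/3 ↔ 1 = 2/3
(x_3 ↔ (x_1 → x_2)) ↔ x_1 = 2/3 ↔ 1/3 = 2/3
~x_1 = ~1/3 = 2/3
~x_1 → x_3 = 2/3 → 2/3 = 1
~(~x_1 → x_3) = ~1 = 0
((x_3 ↔ (x_1 → x_2)) ↔ x_1) → ~(~x_1 → x_3) = 2/3 → 0 = 1/3
x_3 → x_2 = 2/3 → 1/2 = 5/6
~(x_3 → x_2) = ~5/6 = 1/6
~~(x_3 → x_2) = ~1/6 = 5/6
~x_2 = ~1/2 = 1/2
x_2 ↔ ~x_2 = 1/2 ↔ 1/2 = 1
x_1 ↔ x_1 = 1/3 ↔ 1/3 = 1
~(x_1 ↔ x_1) = ~1 = 0
(x_2 ↔ ~x_2) ∧ ~(x_1 ↔ x_1) = 1 ∧ 0 = 0
~~(x_3 → x_2) → ((x_2 ↔ ~x_2) ∧ ~(x_1 ↔ x_1)) = 5/6 → 0 = 1/6
x_3 ∧ x_1 = 2/3 ∧ 1/3 = 1/3
(x_3 ∧ x_1) → x_3 = 1/3 → 2/3 = 1
x_2 → x_3 = 1/2 → 2/3 = 1
(x_2 → x_3) → x_2 = 1 → 1/2 = 1/2
((x_3 ∧ x_1) → x_3) ↔ ((x_2 → x_3) → x_2) = 1 ↔ 1/2 = 1/2
~(((x_3 ∧ x_1) → x_3) ↔ ((x_2 → x_3) → x_2)) = ~1/2 = 1/2
(~~(x_3 → x_2) → ((x_2 ↔ ~x_2) ∧ ~(x_1 ↔ x_1))) ∨ ~(((x_3 ∧ x_1) → x_3) ↔ ((x_2 → x_3) → x_2)) = 1/6 ∨ 1/2 = 1/2
(((x_3 ↔ (x_1 → x_2)) ↔ x_1) → ~(~x_1 → x_3)) ↔ ((~~(x_3 → x_2) → ((x_2 ↔ ~x_2) ∧ ~(x_1 ↔ x_1))) ∨ ~(((x_3 ∧ x_1) → x_3) ↔ ((x_2 → x_3) → x_2))) = 1/3 ↔ 1/2 = 5/6

5/6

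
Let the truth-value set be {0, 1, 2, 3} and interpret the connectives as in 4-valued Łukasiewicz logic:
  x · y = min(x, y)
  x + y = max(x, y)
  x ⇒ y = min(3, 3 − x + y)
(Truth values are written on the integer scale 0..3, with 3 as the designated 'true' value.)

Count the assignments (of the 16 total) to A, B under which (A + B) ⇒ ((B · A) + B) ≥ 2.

A = 0, B = 0 ↦ 3  ≥
A = 0, B = 1 ↦ 3  ≥
A = 0, B = 2 ↦ 3  ≥
A = 0, B = 3 ↦ 3  ≥
A = 1, B = 0 ↦ 2  ≥
A = 1, B = 1 ↦ 3  ≥
A = 1, B = 2 ↦ 3  ≥
A = 1, B = 3 ↦ 3  ≥
A = 2, B = 0 ↦ 1  <
A = 2, B = 1 ↦ 2  ≥
A = 2, B = 2 ↦ 3  ≥
A = 2, B = 3 ↦ 3  ≥
A = 3, B = 0 ↦ 0  <
A = 3, B = 1 ↦ 1  <
A = 3, B = 2 ↦ 2  ≥
A = 3, B = 3 ↦ 3  ≥
So 13 of the 16 assignments meet the threshold.

13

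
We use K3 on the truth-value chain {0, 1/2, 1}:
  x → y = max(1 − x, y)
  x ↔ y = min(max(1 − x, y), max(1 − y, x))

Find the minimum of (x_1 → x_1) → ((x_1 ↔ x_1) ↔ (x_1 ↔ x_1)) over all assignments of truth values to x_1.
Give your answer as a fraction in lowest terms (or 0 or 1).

Take x_1 = 1/2:
x_1 → x_1 = 1/2 → 1/2 = 1/2
x_1 ↔ x_1 = 1/2 ↔ 1/2 = 1/2
x_1 ↔ x_1 = 1/2 ↔ 1/2 = 1/2
(x_1 ↔ x_1) ↔ (x_1 ↔ x_1) = 1/2 ↔ 1/2 = 1/2
(x_1 → x_1) → ((x_1 ↔ x_1) ↔ (x_1 ↔ x_1)) = 1/2 → 1/2 = 1/2
No assignment yields a value below 1/2, so this is the minimum.

1/2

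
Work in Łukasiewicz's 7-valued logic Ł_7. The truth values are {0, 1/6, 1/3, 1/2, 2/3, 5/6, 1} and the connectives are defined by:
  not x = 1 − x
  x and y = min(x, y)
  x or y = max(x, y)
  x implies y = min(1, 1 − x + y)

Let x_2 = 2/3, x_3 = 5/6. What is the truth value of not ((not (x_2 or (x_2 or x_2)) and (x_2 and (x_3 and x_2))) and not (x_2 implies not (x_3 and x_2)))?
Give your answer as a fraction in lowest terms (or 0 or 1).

x_2 or x_2 = 2/3 or 2/3 = 2/3
x_2 or (x_2 or x_2) = 2/3 or 2/3 = 2/3
not (x_2 or (x_2 or x_2)) = not 2/3 = 1/3
x_3 and x_2 = 5/6 and 2/3 = 2/3
x_2 and (x_3 and x_2) = 2/3 and 2/3 = 2/3
not (x_2 or (x_2 or x_2)) and (x_2 and (x_3 and x_2)) = 1/3 and 2/3 = 1/3
x_3 and x_2 = 5/6 and 2/3 = 2/3
not (x_3 and x_2) = not 2/3 = 1/3
x_2 implies not (x_3 and x_2) = 2/3 implies 1/3 = 2/3
not (x_2 implies not (x_3 and x_2)) = not 2/3 = 1/3
(not (x_2 or (x_2 or x_2)) and (x_2 and (x_3 and x_2))) and not (x_2 implies not (x_3 and x_2)) = 1/3 and 1/3 = 1/3
not ((not (x_2 or (x_2 or x_2)) and (x_2 and (x_3 and x_2))) and not (x_2 implies not (x_3 and x_2))) = not 1/3 = 2/3

2/3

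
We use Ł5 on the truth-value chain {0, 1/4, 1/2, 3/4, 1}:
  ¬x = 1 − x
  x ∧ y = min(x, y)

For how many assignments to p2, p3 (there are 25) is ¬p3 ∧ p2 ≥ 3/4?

4

value 1: 1 assignment (counts)
value 3/4: 3 assignments (counts)
value 1/2: 5 assignments
value 1/4: 7 assignments
value 0: 9 assignments
So 4 of the 25 assignments meet the threshold.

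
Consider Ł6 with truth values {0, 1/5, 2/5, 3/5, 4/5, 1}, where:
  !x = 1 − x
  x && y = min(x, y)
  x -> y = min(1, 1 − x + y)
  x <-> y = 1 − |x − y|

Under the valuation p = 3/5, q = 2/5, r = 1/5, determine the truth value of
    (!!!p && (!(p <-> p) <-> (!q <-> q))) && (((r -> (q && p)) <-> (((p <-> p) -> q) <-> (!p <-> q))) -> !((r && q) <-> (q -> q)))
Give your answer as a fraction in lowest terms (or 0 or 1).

1/5

!p = !3/5 = 2/5
!!p = !2/5 = 3/5
!!!p = !3/5 = 2/5
p <-> p = 3/5 <-> 3/5 = 1
!(p <-> p) = !1 = 0
!q = !2/5 = 3/5
!q <-> q = 3/5 <-> 2/5 = 4/5
!(p <-> p) <-> (!q <-> q) = 0 <-> 4/5 = 1/5
!!!p && (!(p <-> p) <-> (!q <-> q)) = 2/5 && 1/5 = 1/5
q && p = 2/5 && 3/5 = 2/5
r -> (q && p) = 1/5 -> 2/5 = 1
p <-> p = 3/5 <-> 3/5 = 1
(p <-> p) -> q = 1 -> 2/5 = 2/5
!p = !3/5 = 2/5
!p <-> q = 2/5 <-> 2/5 = 1
((p <-> p) -> q) <-> (!p <-> q) = 2/5 <-> 1 = 2/5
(r -> (q && p)) <-> (((p <-> p) -> q) <-> (!p <-> q)) = 1 <-> 2/5 = 2/5
r && q = 1/5 && 2/5 = 1/5
q -> q = 2/5 -> 2/5 = 1
(r && q) <-> (q -> q) = 1/5 <-> 1 = 1/5
!((r && q) <-> (q -> q)) = !1/5 = 4/5
((r -> (q && p)) <-> (((p <-> p) -> q) <-> (!p <-> q))) -> !((r && q) <-> (q -> q)) = 2/5 -> 4/5 = 1
(!!!p && (!(p <-> p) <-> (!q <-> q))) && (((r -> (q && p)) <-> (((p <-> p) -> q) <-> (!p <-> q))) -> !((r && q) <-> (q -> q))) = 1/5 && 1 = 1/5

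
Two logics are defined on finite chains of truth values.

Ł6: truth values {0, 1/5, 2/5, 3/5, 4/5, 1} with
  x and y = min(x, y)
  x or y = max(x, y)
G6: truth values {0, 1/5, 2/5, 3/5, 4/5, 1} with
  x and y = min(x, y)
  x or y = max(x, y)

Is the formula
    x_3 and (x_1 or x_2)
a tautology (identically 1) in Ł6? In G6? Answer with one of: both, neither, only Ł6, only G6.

In Ł6: at x_1 = 0, x_2 = 0, x_3 = 0 the value is 0 — not a tautology.
In G6: at x_1 = 0, x_2 = 0, x_3 = 0 the value is 0 — not a tautology.

neither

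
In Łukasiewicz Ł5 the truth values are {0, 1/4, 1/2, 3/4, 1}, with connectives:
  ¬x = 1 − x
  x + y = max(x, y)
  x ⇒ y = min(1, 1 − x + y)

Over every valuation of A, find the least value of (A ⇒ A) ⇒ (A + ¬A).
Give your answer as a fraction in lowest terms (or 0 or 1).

1/2

Take A = 1/2:
A ⇒ A = 1/2 ⇒ 1/2 = 1
¬A = ¬1/2 = 1/2
A + ¬A = 1/2 + 1/2 = 1/2
(A ⇒ A) ⇒ (A + ¬A) = 1 ⇒ 1/2 = 1/2
No assignment yields a value below 1/2, so this is the minimum.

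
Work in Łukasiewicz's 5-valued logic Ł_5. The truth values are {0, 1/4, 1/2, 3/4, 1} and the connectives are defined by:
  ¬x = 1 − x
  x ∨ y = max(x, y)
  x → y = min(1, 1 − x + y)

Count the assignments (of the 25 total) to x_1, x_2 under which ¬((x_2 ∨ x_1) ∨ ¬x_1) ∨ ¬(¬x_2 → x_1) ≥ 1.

1

value 1: 1 assignment (counts)
value 3/4: 2 assignments
value 1/2: 5 assignments
value 1/4: 8 assignments
value 0: 9 assignments
So 1 of the 25 assignments meets the threshold.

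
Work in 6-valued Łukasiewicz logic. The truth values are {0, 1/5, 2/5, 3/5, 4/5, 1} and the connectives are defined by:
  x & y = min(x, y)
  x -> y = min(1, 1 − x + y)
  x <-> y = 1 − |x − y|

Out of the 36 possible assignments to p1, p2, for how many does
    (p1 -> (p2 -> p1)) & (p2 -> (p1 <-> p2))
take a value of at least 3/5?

value 1: 27 assignments (counts)
value 4/5: 3 assignments (counts)
value 3/5: 2 assignments (counts)
value 2/5: 2 assignments
value 1/5: 1 assignment
value 0: 1 assignment
So 32 of the 36 assignments meet the threshold.

32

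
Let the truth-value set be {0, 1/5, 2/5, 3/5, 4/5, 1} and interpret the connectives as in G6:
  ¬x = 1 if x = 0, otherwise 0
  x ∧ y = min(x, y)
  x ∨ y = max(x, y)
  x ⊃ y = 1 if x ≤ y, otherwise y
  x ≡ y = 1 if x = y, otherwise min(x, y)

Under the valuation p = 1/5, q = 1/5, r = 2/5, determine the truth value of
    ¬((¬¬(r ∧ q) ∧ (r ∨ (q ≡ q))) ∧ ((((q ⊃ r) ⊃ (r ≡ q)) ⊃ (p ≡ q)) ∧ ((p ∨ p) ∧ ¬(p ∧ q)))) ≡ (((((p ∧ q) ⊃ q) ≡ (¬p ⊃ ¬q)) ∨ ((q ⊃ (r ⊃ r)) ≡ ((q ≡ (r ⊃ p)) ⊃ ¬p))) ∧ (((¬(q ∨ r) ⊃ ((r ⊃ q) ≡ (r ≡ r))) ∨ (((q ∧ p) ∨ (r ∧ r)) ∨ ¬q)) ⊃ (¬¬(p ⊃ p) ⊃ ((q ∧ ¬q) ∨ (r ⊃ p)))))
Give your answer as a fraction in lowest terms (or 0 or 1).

1/5

r ∧ q = 2/5 ∧ 1/5 = 1/5
¬(r ∧ q) = ¬1/5 = 0
¬¬(r ∧ q) = ¬0 = 1
q ≡ q = 1/5 ≡ 1/5 = 1
r ∨ (q ≡ q) = 2/5 ∨ 1 = 1
¬¬(r ∧ q) ∧ (r ∨ (q ≡ q)) = 1 ∧ 1 = 1
q ⊃ r = 1/5 ⊃ 2/5 = 1
r ≡ q = 2/5 ≡ 1/5 = 1/5
(q ⊃ r) ⊃ (r ≡ q) = 1 ⊃ 1/5 = 1/5
p ≡ q = 1/5 ≡ 1/5 = 1
((q ⊃ r) ⊃ (r ≡ q)) ⊃ (p ≡ q) = 1/5 ⊃ 1 = 1
p ∨ p = 1/5 ∨ 1/5 = 1/5
p ∧ q = 1/5 ∧ 1/5 = 1/5
¬(p ∧ q) = ¬1/5 = 0
(p ∨ p) ∧ ¬(p ∧ q) = 1/5 ∧ 0 = 0
(((q ⊃ r) ⊃ (r ≡ q)) ⊃ (p ≡ q)) ∧ ((p ∨ p) ∧ ¬(p ∧ q)) = 1 ∧ 0 = 0
(¬¬(r ∧ q) ∧ (r ∨ (q ≡ q))) ∧ ((((q ⊃ r) ⊃ (r ≡ q)) ⊃ (p ≡ q)) ∧ ((p ∨ p) ∧ ¬(p ∧ q))) = 1 ∧ 0 = 0
¬((¬¬(r ∧ q) ∧ (r ∨ (q ≡ q))) ∧ ((((q ⊃ r) ⊃ (r ≡ q)) ⊃ (p ≡ q)) ∧ ((p ∨ p) ∧ ¬(p ∧ q)))) = ¬0 = 1
p ∧ q = 1/5 ∧ 1/5 = 1/5
(p ∧ q) ⊃ q = 1/5 ⊃ 1/5 = 1
¬p = ¬1/5 = 0
¬q = ¬1/5 = 0
¬p ⊃ ¬q = 0 ⊃ 0 = 1
((p ∧ q) ⊃ q) ≡ (¬p ⊃ ¬q) = 1 ≡ 1 = 1
r ⊃ r = 2/5 ⊃ 2/5 = 1
q ⊃ (r ⊃ r) = 1/5 ⊃ 1 = 1
r ⊃ p = 2/5 ⊃ 1/5 = 1/5
q ≡ (r ⊃ p) = 1/5 ≡ 1/5 = 1
¬p = ¬1/5 = 0
(q ≡ (r ⊃ p)) ⊃ ¬p = 1 ⊃ 0 = 0
(q ⊃ (r ⊃ r)) ≡ ((q ≡ (r ⊃ p)) ⊃ ¬p) = 1 ≡ 0 = 0
(((p ∧ q) ⊃ q) ≡ (¬p ⊃ ¬q)) ∨ ((q ⊃ (r ⊃ r)) ≡ ((q ≡ (r ⊃ p)) ⊃ ¬p)) = 1 ∨ 0 = 1
q ∨ r = 1/5 ∨ 2/5 = 2/5
¬(q ∨ r) = ¬2/5 = 0
r ⊃ q = 2/5 ⊃ 1/5 = 1/5
r ≡ r = 2/5 ≡ 2/5 = 1
(r ⊃ q) ≡ (r ≡ r) = 1/5 ≡ 1 = 1/5
¬(q ∨ r) ⊃ ((r ⊃ q) ≡ (r ≡ r)) = 0 ⊃ 1/5 = 1
q ∧ p = 1/5 ∧ 1/5 = 1/5
r ∧ r = 2/5 ∧ 2/5 = 2/5
(q ∧ p) ∨ (r ∧ r) = 1/5 ∨ 2/5 = 2/5
¬q = ¬1/5 = 0
((q ∧ p) ∨ (r ∧ r)) ∨ ¬q = 2/5 ∨ 0 = 2/5
(¬(q ∨ r) ⊃ ((r ⊃ q) ≡ (r ≡ r))) ∨ (((q ∧ p) ∨ (r ∧ r)) ∨ ¬q) = 1 ∨ 2/5 = 1
p ⊃ p = 1/5 ⊃ 1/5 = 1
¬(p ⊃ p) = ¬1 = 0
¬¬(p ⊃ p) = ¬0 = 1
¬q = ¬1/5 = 0
q ∧ ¬q = 1/5 ∧ 0 = 0
r ⊃ p = 2/5 ⊃ 1/5 = 1/5
(q ∧ ¬q) ∨ (r ⊃ p) = 0 ∨ 1/5 = 1/5
¬¬(p ⊃ p) ⊃ ((q ∧ ¬q) ∨ (r ⊃ p)) = 1 ⊃ 1/5 = 1/5
((¬(q ∨ r) ⊃ ((r ⊃ q) ≡ (r ≡ r))) ∨ (((q ∧ p) ∨ (r ∧ r)) ∨ ¬q)) ⊃ (¬¬(p ⊃ p) ⊃ ((q ∧ ¬q) ∨ (r ⊃ p))) = 1 ⊃ 1/5 = 1/5
((((p ∧ q) ⊃ q) ≡ (¬p ⊃ ¬q)) ∨ ((q ⊃ (r ⊃ r)) ≡ ((q ≡ (r ⊃ p)) ⊃ ¬p))) ∧ (((¬(q ∨ r) ⊃ ((r ⊃ q) ≡ (r ≡ r))) ∨ (((q ∧ p) ∨ (r ∧ r)) ∨ ¬q)) ⊃ (¬¬(p ⊃ p) ⊃ ((q ∧ ¬q) ∨ (r ⊃ p)))) = 1 ∧ 1/5 = 1/5
¬((¬¬(r ∧ q) ∧ (r ∨ (q ≡ q))) ∧ ((((q ⊃ r) ⊃ (r ≡ q)) ⊃ (p ≡ q)) ∧ ((p ∨ p) ∧ ¬(p ∧ q)))) ≡ (((((p ∧ q) ⊃ q) ≡ (¬p ⊃ ¬q)) ∨ ((q ⊃ (r ⊃ r)) ≡ ((q ≡ (r ⊃ p)) ⊃ ¬p))) ∧ (((¬(q ∨ r) ⊃ ((r ⊃ q) ≡ (r ≡ r))) ∨ (((q ∧ p) ∨ (r ∧ r)) ∨ ¬q)) ⊃ (¬¬(p ⊃ p) ⊃ ((q ∧ ¬q) ∨ (r ⊃ p))))) = 1 ≡ 1/5 = 1/5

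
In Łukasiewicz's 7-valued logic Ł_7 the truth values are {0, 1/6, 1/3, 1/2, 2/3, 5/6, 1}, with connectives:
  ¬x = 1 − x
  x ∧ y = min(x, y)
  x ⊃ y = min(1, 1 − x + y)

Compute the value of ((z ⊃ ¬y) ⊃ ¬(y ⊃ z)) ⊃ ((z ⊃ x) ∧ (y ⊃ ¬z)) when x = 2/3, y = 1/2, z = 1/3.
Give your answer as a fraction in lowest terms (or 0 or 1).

¬y = ¬1/2 = 1/2
z ⊃ ¬y = 1/3 ⊃ 1/2 = 1
y ⊃ z = 1/2 ⊃ 1/3 = 5/6
¬(y ⊃ z) = ¬5/6 = 1/6
(z ⊃ ¬y) ⊃ ¬(y ⊃ z) = 1 ⊃ 1/6 = 1/6
z ⊃ x = 1/3 ⊃ 2/3 = 1
¬z = ¬1/3 = 2/3
y ⊃ ¬z = 1/2 ⊃ 2/3 = 1
(z ⊃ x) ∧ (y ⊃ ¬z) = 1 ∧ 1 = 1
((z ⊃ ¬y) ⊃ ¬(y ⊃ z)) ⊃ ((z ⊃ x) ∧ (y ⊃ ¬z)) = 1/6 ⊃ 1 = 1

1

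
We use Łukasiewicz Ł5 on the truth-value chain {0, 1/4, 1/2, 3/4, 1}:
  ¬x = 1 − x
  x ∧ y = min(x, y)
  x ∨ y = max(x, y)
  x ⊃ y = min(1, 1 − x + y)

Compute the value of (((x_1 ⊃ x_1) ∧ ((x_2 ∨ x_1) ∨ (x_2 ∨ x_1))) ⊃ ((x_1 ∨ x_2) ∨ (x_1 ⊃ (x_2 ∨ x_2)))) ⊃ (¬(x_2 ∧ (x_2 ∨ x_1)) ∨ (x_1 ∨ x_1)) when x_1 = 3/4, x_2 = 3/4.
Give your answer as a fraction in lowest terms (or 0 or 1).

x_1 ⊃ x_1 = 3/4 ⊃ 3/4 = 1
x_2 ∨ x_1 = 3/4 ∨ 3/4 = 3/4
x_2 ∨ x_1 = 3/4 ∨ 3/4 = 3/4
(x_2 ∨ x_1) ∨ (x_2 ∨ x_1) = 3/4 ∨ 3/4 = 3/4
(x_1 ⊃ x_1) ∧ ((x_2 ∨ x_1) ∨ (x_2 ∨ x_1)) = 1 ∧ 3/4 = 3/4
x_1 ∨ x_2 = 3/4 ∨ 3/4 = 3/4
x_2 ∨ x_2 = 3/4 ∨ 3/4 = 3/4
x_1 ⊃ (x_2 ∨ x_2) = 3/4 ⊃ 3/4 = 1
(x_1 ∨ x_2) ∨ (x_1 ⊃ (x_2 ∨ x_2)) = 3/4 ∨ 1 = 1
((x_1 ⊃ x_1) ∧ ((x_2 ∨ x_1) ∨ (x_2 ∨ x_1))) ⊃ ((x_1 ∨ x_2) ∨ (x_1 ⊃ (x_2 ∨ x_2))) = 3/4 ⊃ 1 = 1
x_2 ∨ x_1 = 3/4 ∨ 3/4 = 3/4
x_2 ∧ (x_2 ∨ x_1) = 3/4 ∧ 3/4 = 3/4
¬(x_2 ∧ (x_2 ∨ x_1)) = ¬3/4 = 1/4
x_1 ∨ x_1 = 3/4 ∨ 3/4 = 3/4
¬(x_2 ∧ (x_2 ∨ x_1)) ∨ (x_1 ∨ x_1) = 1/4 ∨ 3/4 = 3/4
(((x_1 ⊃ x_1) ∧ ((x_2 ∨ x_1) ∨ (x_2 ∨ x_1))) ⊃ ((x_1 ∨ x_2) ∨ (x_1 ⊃ (x_2 ∨ x_2)))) ⊃ (¬(x_2 ∧ (x_2 ∨ x_1)) ∨ (x_1 ∨ x_1)) = 1 ⊃ 3/4 = 3/4

3/4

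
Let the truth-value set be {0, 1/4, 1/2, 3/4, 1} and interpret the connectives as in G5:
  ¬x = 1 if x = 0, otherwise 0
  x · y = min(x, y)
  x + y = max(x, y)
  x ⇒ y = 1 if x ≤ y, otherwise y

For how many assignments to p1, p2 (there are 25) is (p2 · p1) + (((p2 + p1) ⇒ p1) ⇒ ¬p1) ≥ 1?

6

value 1: 6 assignments (counts)
value 3/4: 3 assignments
value 1/2: 5 assignments
value 1/4: 7 assignments
value 0: 4 assignments
So 6 of the 25 assignments meet the threshold.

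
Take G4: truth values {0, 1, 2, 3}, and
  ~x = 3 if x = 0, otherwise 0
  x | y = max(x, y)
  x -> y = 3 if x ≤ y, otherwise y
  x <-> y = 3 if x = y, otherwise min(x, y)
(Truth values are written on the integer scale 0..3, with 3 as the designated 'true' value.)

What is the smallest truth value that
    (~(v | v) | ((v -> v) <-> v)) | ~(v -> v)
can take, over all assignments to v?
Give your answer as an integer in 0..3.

Take v = 1:
v | v = 1 | 1 = 1
~(v | v) = ~1 = 0
v -> v = 1 -> 1 = 3
(v -> v) <-> v = 3 <-> 1 = 1
~(v | v) | ((v -> v) <-> v) = 0 | 1 = 1
v -> v = 1 -> 1 = 3
~(v -> v) = ~3 = 0
(~(v | v) | ((v -> v) <-> v)) | ~(v -> v) = 1 | 0 = 1
No assignment yields a value below 1, so this is the minimum.

1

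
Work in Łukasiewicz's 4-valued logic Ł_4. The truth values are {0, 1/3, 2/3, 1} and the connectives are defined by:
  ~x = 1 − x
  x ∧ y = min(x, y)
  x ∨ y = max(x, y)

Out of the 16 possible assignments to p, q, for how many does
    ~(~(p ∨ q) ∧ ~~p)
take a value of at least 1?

10

p = 0, q = 0 ↦ 1  ≥
p = 0, q = 1/3 ↦ 1  ≥
p = 0, q = 2/3 ↦ 1  ≥
p = 0, q = 1 ↦ 1  ≥
p = 1/3, q = 0 ↦ 2/3  <
p = 1/3, q = 1/3 ↦ 2/3  <
p = 1/3, q = 2/3 ↦ 2/3  <
p = 1/3, q = 1 ↦ 1  ≥
p = 2/3, q = 0 ↦ 2/3  <
p = 2/3, q = 1/3 ↦ 2/3  <
p = 2/3, q = 2/3 ↦ 2/3  <
p = 2/3, q = 1 ↦ 1  ≥
p = 1, q = 0 ↦ 1  ≥
p = 1, q = 1/3 ↦ 1  ≥
p = 1, q = 2/3 ↦ 1  ≥
p = 1, q = 1 ↦ 1  ≥
So 10 of the 16 assignments meet the threshold.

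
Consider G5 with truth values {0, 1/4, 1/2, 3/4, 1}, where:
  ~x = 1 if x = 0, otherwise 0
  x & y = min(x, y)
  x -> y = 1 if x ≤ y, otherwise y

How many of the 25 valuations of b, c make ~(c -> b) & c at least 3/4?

2

value 1: 1 assignment (counts)
value 3/4: 1 assignment (counts)
value 1/2: 1 assignment
value 1/4: 1 assignment
value 0: 21 assignments
So 2 of the 25 assignments meet the threshold.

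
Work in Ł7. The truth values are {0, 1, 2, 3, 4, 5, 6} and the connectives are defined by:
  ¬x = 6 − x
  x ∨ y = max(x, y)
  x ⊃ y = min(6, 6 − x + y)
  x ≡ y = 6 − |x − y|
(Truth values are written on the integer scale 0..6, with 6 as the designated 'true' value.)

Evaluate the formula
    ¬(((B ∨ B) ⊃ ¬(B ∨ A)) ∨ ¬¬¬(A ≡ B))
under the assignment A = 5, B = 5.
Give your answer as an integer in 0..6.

4

B ∨ B = 5 ∨ 5 = 5
B ∨ A = 5 ∨ 5 = 5
¬(B ∨ A) = ¬5 = 1
(B ∨ B) ⊃ ¬(B ∨ A) = 5 ⊃ 1 = 2
A ≡ B = 5 ≡ 5 = 6
¬(A ≡ B) = ¬6 = 0
¬¬(A ≡ B) = ¬0 = 6
¬¬¬(A ≡ B) = ¬6 = 0
((B ∨ B) ⊃ ¬(B ∨ A)) ∨ ¬¬¬(A ≡ B) = 2 ∨ 0 = 2
¬(((B ∨ B) ⊃ ¬(B ∨ A)) ∨ ¬¬¬(A ≡ B)) = ¬2 = 4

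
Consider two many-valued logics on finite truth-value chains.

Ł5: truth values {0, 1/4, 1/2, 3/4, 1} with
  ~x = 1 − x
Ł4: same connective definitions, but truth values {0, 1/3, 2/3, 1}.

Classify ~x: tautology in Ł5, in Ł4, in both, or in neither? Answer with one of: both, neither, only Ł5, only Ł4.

In Ł5: at x = 1/4 the value is 3/4 — not a tautology.
In Ł4: at x = 1/3 the value is 2/3 — not a tautology.

neither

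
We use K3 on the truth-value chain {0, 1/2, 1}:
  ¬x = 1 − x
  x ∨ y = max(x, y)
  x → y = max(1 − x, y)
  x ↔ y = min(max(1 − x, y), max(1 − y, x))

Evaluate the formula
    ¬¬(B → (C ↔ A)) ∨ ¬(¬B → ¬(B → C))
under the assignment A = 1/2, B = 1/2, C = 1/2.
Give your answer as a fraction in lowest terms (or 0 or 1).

1/2

C ↔ A = 1/2 ↔ 1/2 = 1/2
B → (C ↔ A) = 1/2 → 1/2 = 1/2
¬(B → (C ↔ A)) = ¬1/2 = 1/2
¬¬(B → (C ↔ A)) = ¬1/2 = 1/2
¬B = ¬1/2 = 1/2
B → C = 1/2 → 1/2 = 1/2
¬(B → C) = ¬1/2 = 1/2
¬B → ¬(B → C) = 1/2 → 1/2 = 1/2
¬(¬B → ¬(B → C)) = ¬1/2 = 1/2
¬¬(B → (C ↔ A)) ∨ ¬(¬B → ¬(B → C)) = 1/2 ∨ 1/2 = 1/2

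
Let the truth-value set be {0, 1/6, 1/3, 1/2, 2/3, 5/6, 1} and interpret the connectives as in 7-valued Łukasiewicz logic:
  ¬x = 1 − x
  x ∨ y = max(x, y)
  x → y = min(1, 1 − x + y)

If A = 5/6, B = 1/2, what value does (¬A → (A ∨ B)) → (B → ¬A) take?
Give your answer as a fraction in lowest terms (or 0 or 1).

2/3

¬A = ¬5/6 = 1/6
A ∨ B = 5/6 ∨ 1/2 = 5/6
¬A → (A ∨ B) = 1/6 → 5/6 = 1
¬A = ¬5/6 = 1/6
B → ¬A = 1/2 → 1/6 = 2/3
(¬A → (A ∨ B)) → (B → ¬A) = 1 → 2/3 = 2/3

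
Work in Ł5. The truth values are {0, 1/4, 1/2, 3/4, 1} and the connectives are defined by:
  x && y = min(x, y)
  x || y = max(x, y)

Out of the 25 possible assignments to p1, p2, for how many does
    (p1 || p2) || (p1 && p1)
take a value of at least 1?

value 1: 9 assignments (counts)
value 3/4: 7 assignments
value 1/2: 5 assignments
value 1/4: 3 assignments
value 0: 1 assignment
So 9 of the 25 assignments meet the threshold.

9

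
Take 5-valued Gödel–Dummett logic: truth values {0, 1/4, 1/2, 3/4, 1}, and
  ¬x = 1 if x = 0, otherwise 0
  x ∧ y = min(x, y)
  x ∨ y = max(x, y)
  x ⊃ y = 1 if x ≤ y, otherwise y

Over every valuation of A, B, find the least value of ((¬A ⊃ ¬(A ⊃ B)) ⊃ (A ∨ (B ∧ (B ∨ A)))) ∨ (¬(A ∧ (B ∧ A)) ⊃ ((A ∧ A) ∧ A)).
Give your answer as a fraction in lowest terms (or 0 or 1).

1/4

Take A = 1/4, B = 0:
¬A = ¬1/4 = 0
A ⊃ B = 1/4 ⊃ 0 = 0
¬(A ⊃ B) = ¬0 = 1
¬A ⊃ ¬(A ⊃ B) = 0 ⊃ 1 = 1
B ∨ A = 0 ∨ 1/4 = 1/4
B ∧ (B ∨ A) = 0 ∧ 1/4 = 0
A ∨ (B ∧ (B ∨ A)) = 1/4 ∨ 0 = 1/4
(¬A ⊃ ¬(A ⊃ B)) ⊃ (A ∨ (B ∧ (B ∨ A))) = 1 ⊃ 1/4 = 1/4
B ∧ A = 0 ∧ 1/4 = 0
A ∧ (B ∧ A) = 1/4 ∧ 0 = 0
¬(A ∧ (B ∧ A)) = ¬0 = 1
A ∧ A = 1/4 ∧ 1/4 = 1/4
(A ∧ A) ∧ A = 1/4 ∧ 1/4 = 1/4
¬(A ∧ (B ∧ A)) ⊃ ((A ∧ A) ∧ A) = 1 ⊃ 1/4 = 1/4
((¬A ⊃ ¬(A ⊃ B)) ⊃ (A ∨ (B ∧ (B ∨ A)))) ∨ (¬(A ∧ (B ∧ A)) ⊃ ((A ∧ A) ∧ A)) = 1/4 ∨ 1/4 = 1/4
No assignment yields a value below 1/4, so this is the minimum.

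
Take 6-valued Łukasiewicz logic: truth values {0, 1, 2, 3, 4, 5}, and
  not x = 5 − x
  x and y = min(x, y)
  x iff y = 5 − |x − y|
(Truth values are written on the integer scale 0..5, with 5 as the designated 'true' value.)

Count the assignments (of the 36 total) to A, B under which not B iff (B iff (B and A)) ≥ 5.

value 5: 11 assignments (counts)
value 4: 9 assignments
value 3: 7 assignments
value 2: 5 assignments
value 1: 3 assignments
value 0: 1 assignment
So 11 of the 36 assignments meet the threshold.

11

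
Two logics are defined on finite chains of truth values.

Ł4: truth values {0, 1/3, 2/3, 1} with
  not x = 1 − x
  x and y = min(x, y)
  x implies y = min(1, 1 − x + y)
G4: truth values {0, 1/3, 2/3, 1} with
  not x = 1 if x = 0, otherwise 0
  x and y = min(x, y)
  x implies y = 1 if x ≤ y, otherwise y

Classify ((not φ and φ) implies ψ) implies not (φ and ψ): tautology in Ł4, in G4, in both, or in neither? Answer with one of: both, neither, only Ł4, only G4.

In Ł4: at φ = 1/3, ψ = 1/3 the value is 2/3 — not a tautology.
In G4: at φ = 1/3, ψ = 1/3 the value is 0 — not a tautology.

neither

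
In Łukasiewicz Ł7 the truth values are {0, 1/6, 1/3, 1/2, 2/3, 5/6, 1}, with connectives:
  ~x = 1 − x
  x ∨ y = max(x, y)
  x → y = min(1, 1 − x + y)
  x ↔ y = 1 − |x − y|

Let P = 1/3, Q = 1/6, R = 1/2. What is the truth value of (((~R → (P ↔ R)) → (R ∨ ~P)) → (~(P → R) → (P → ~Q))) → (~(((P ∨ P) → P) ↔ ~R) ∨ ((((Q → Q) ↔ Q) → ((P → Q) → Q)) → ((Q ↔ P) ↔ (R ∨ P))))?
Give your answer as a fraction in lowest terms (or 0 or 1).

~R = ~1/2 = 1/2
P ↔ R = 1/3 ↔ 1/2 = 5/6
~R → (P ↔ R) = 1/2 → 5/6 = 1
~P = ~1/3 = 2/3
R ∨ ~P = 1/2 ∨ 2/3 = 2/3
(~R → (P ↔ R)) → (R ∨ ~P) = 1 → 2/3 = 2/3
P → R = 1/3 → 1/2 = 1
~(P → R) = ~1 = 0
~Q = ~1/6 = 5/6
P → ~Q = 1/3 → 5/6 = 1
~(P → R) → (P → ~Q) = 0 → 1 = 1
((~R → (P ↔ R)) → (R ∨ ~P)) → (~(P → R) → (P → ~Q)) = 2/3 → 1 = 1
P ∨ P = 1/3 ∨ 1/3 = 1/3
(P ∨ P) → P = 1/3 → 1/3 = 1
~R = ~1/2 = 1/2
((P ∨ P) → P) ↔ ~R = 1 ↔ 1/2 = 1/2
~(((P ∨ P) → P) ↔ ~R) = ~1/2 = 1/2
Q → Q = 1/6 → 1/6 = 1
(Q → Q) ↔ Q = 1 ↔ 1/6 = 1/6
P → Q = 1/3 → 1/6 = 5/6
(P → Q) → Q = 5/6 → 1/6 = 1/3
((Q → Q) ↔ Q) → ((P → Q) → Q) = 1/6 → 1/3 = 1
Q ↔ P = 1/6 ↔ 1/3 = 5/6
R ∨ P = 1/2 ∨ 1/3 = 1/2
(Q ↔ P) ↔ (R ∨ P) = 5/6 ↔ 1/2 = 2/3
(((Q → Q) ↔ Q) → ((P → Q) → Q)) → ((Q ↔ P) ↔ (R ∨ P)) = 1 → 2/3 = 2/3
~(((P ∨ P) → P) ↔ ~R) ∨ ((((Q → Q) ↔ Q) → ((P → Q) → Q)) → ((Q ↔ P) ↔ (R ∨ P))) = 1/2 ∨ 2/3 = 2/3
(((~R → (P ↔ R)) → (R ∨ ~P)) → (~(P → R) → (P → ~Q))) → (~(((P ∨ P) → P) ↔ ~R) ∨ ((((Q → Q) ↔ Q) → ((P → Q) → Q)) → ((Q ↔ P) ↔ (R ∨ P)))) = 1 → 2/3 = 2/3

2/3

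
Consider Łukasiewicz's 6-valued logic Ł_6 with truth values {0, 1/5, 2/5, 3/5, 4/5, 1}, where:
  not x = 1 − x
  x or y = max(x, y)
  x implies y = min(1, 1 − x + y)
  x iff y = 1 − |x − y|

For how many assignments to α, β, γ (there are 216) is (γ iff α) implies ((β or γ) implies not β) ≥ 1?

143

value 1: 143 assignments (counts)
value 4/5: 22 assignments
value 3/5: 19 assignments
value 2/5: 15 assignments
value 1/5: 11 assignments
value 0: 6 assignments
So 143 of the 216 assignments meet the threshold.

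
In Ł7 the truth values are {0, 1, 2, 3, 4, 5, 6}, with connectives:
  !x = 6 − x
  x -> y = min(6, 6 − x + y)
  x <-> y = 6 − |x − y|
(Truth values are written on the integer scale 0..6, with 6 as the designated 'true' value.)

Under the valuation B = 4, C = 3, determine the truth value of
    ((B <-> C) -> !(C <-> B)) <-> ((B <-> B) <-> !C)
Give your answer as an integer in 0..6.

B <-> C = 4 <-> 3 = 5
C <-> B = 3 <-> 4 = 5
!(C <-> B) = !5 = 1
(B <-> C) -> !(C <-> B) = 5 -> 1 = 2
B <-> B = 4 <-> 4 = 6
!C = !3 = 3
(B <-> B) <-> !C = 6 <-> 3 = 3
((B <-> C) -> !(C <-> B)) <-> ((B <-> B) <-> !C) = 2 <-> 3 = 5

5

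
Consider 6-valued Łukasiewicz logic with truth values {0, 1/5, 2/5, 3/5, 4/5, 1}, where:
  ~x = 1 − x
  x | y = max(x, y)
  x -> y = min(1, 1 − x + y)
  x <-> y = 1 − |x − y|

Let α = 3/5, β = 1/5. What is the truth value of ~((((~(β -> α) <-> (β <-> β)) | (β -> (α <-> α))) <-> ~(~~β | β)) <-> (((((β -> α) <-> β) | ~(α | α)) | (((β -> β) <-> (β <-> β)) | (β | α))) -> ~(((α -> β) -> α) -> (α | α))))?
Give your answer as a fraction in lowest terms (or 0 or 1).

β -> α = 1/5 -> 3/5 = 1
~(β -> α) = ~1 = 0
β <-> β = 1/5 <-> 1/5 = 1
~(β -> α) <-> (β <-> β) = 0 <-> 1 = 0
α <-> α = 3/5 <-> 3/5 = 1
β -> (α <-> α) = 1/5 -> 1 = 1
(~(β -> α) <-> (β <-> β)) | (β -> (α <-> α)) = 0 | 1 = 1
~β = ~1/5 = 4/5
~~β = ~4/5 = 1/5
~~β | β = 1/5 | 1/5 = 1/5
~(~~β | β) = ~1/5 = 4/5
((~(β -> α) <-> (β <-> β)) | (β -> (α <-> α))) <-> ~(~~β | β) = 1 <-> 4/5 = 4/5
β -> α = 1/5 -> 3/5 = 1
(β -> α) <-> β = 1 <-> 1/5 = 1/5
α | α = 3/5 | 3/5 = 3/5
~(α | α) = ~3/5 = 2/5
((β -> α) <-> β) | ~(α | α) = 1/5 | 2/5 = 2/5
β -> β = 1/5 -> 1/5 = 1
β <-> β = 1/5 <-> 1/5 = 1
(β -> β) <-> (β <-> β) = 1 <-> 1 = 1
β | α = 1/5 | 3/5 = 3/5
((β -> β) <-> (β <-> β)) | (β | α) = 1 | 3/5 = 1
(((β -> α) <-> β) | ~(α | α)) | (((β -> β) <-> (β <-> β)) | (β | α)) = 2/5 | 1 = 1
α -> β = 3/5 -> 1/5 = 3/5
(α -> β) -> α = 3/5 -> 3/5 = 1
α | α = 3/5 | 3/5 = 3/5
((α -> β) -> α) -> (α | α) = 1 -> 3/5 = 3/5
~(((α -> β) -> α) -> (α | α)) = ~3/5 = 2/5
((((β -> α) <-> β) | ~(α | α)) | (((β -> β) <-> (β <-> β)) | (β | α))) -> ~(((α -> β) -> α) -> (α | α)) = 1 -> 2/5 = 2/5
(((~(β -> α) <-> (β <-> β)) | (β -> (α <-> α))) <-> ~(~~β | β)) <-> (((((β -> α) <-> β) | ~(α | α)) | (((β -> β) <-> (β <-> β)) | (β | α))) -> ~(((α -> β) -> α) -> (α | α))) = 4/5 <-> 2/5 = 3/5
~((((~(β -> α) <-> (β <-> β)) | (β -> (α <-> α))) <-> ~(~~β | β)) <-> (((((β -> α) <-> β) | ~(α | α)) | (((β -> β) <-> (β <-> β)) | (β | α))) -> ~(((α -> β) -> α) -> (α | α)))) = ~3/5 = 2/5

2/5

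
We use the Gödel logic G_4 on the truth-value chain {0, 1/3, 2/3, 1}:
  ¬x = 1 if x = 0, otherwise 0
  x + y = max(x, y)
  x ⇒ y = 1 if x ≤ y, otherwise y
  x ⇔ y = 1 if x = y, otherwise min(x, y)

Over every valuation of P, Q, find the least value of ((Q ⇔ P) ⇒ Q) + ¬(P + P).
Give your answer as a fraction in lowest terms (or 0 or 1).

1/3

Take P = 1/3, Q = 1/3:
Q ⇔ P = 1/3 ⇔ 1/3 = 1
(Q ⇔ P) ⇒ Q = 1 ⇒ 1/3 = 1/3
P + P = 1/3 + 1/3 = 1/3
¬(P + P) = ¬1/3 = 0
((Q ⇔ P) ⇒ Q) + ¬(P + P) = 1/3 + 0 = 1/3
No assignment yields a value below 1/3, so this is the minimum.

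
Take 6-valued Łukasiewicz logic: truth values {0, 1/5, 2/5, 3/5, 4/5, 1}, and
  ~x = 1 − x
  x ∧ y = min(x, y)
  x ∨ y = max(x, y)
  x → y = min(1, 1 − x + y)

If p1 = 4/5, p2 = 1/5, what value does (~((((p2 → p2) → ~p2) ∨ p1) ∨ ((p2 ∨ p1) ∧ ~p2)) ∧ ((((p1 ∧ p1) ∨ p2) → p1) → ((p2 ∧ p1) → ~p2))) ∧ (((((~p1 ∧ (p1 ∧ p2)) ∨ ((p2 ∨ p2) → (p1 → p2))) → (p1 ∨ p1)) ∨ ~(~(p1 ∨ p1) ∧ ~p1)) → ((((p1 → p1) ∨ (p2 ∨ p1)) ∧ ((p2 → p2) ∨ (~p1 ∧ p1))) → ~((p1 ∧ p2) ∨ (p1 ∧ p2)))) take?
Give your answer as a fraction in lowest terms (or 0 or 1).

1/5

p2 → p2 = 1/5 → 1/5 = 1
~p2 = ~1/5 = 4/5
(p2 → p2) → ~p2 = 1 → 4/5 = 4/5
((p2 → p2) → ~p2) ∨ p1 = 4/5 ∨ 4/5 = 4/5
p2 ∨ p1 = 1/5 ∨ 4/5 = 4/5
~p2 = ~1/5 = 4/5
(p2 ∨ p1) ∧ ~p2 = 4/5 ∧ 4/5 = 4/5
(((p2 → p2) → ~p2) ∨ p1) ∨ ((p2 ∨ p1) ∧ ~p2) = 4/5 ∨ 4/5 = 4/5
~((((p2 → p2) → ~p2) ∨ p1) ∨ ((p2 ∨ p1) ∧ ~p2)) = ~4/5 = 1/5
p1 ∧ p1 = 4/5 ∧ 4/5 = 4/5
(p1 ∧ p1) ∨ p2 = 4/5 ∨ 1/5 = 4/5
((p1 ∧ p1) ∨ p2) → p1 = 4/5 → 4/5 = 1
p2 ∧ p1 = 1/5 ∧ 4/5 = 1/5
~p2 = ~1/5 = 4/5
(p2 ∧ p1) → ~p2 = 1/5 → 4/5 = 1
(((p1 ∧ p1) ∨ p2) → p1) → ((p2 ∧ p1) → ~p2) = 1 → 1 = 1
~((((p2 → p2) → ~p2) ∨ p1) ∨ ((p2 ∨ p1) ∧ ~p2)) ∧ ((((p1 ∧ p1) ∨ p2) → p1) → ((p2 ∧ p1) → ~p2)) = 1/5 ∧ 1 = 1/5
~p1 = ~4/5 = 1/5
p1 ∧ p2 = 4/5 ∧ 1/5 = 1/5
~p1 ∧ (p1 ∧ p2) = 1/5 ∧ 1/5 = 1/5
p2 ∨ p2 = 1/5 ∨ 1/5 = 1/5
p1 → p2 = 4/5 → 1/5 = 2/5
(p2 ∨ p2) → (p1 → p2) = 1/5 → 2/5 = 1
(~p1 ∧ (p1 ∧ p2)) ∨ ((p2 ∨ p2) → (p1 → p2)) = 1/5 ∨ 1 = 1
p1 ∨ p1 = 4/5 ∨ 4/5 = 4/5
((~p1 ∧ (p1 ∧ p2)) ∨ ((p2 ∨ p2) → (p1 → p2))) → (p1 ∨ p1) = 1 → 4/5 = 4/5
p1 ∨ p1 = 4/5 ∨ 4/5 = 4/5
~(p1 ∨ p1) = ~4/5 = 1/5
~p1 = ~4/5 = 1/5
~(p1 ∨ p1) ∧ ~p1 = 1/5 ∧ 1/5 = 1/5
~(~(p1 ∨ p1) ∧ ~p1) = ~1/5 = 4/5
(((~p1 ∧ (p1 ∧ p2)) ∨ ((p2 ∨ p2) → (p1 → p2))) → (p1 ∨ p1)) ∨ ~(~(p1 ∨ p1) ∧ ~p1) = 4/5 ∨ 4/5 = 4/5
p1 → p1 = 4/5 → 4/5 = 1
p2 ∨ p1 = 1/5 ∨ 4/5 = 4/5
(p1 → p1) ∨ (p2 ∨ p1) = 1 ∨ 4/5 = 1
p2 → p2 = 1/5 → 1/5 = 1
~p1 = ~4/5 = 1/5
~p1 ∧ p1 = 1/5 ∧ 4/5 = 1/5
(p2 → p2) ∨ (~p1 ∧ p1) = 1 ∨ 1/5 = 1
((p1 → p1) ∨ (p2 ∨ p1)) ∧ ((p2 → p2) ∨ (~p1 ∧ p1)) = 1 ∧ 1 = 1
p1 ∧ p2 = 4/5 ∧ 1/5 = 1/5
p1 ∧ p2 = 4/5 ∧ 1/5 = 1/5
(p1 ∧ p2) ∨ (p1 ∧ p2) = 1/5 ∨ 1/5 = 1/5
~((p1 ∧ p2) ∨ (p1 ∧ p2)) = ~1/5 = 4/5
(((p1 → p1) ∨ (p2 ∨ p1)) ∧ ((p2 → p2) ∨ (~p1 ∧ p1))) → ~((p1 ∧ p2) ∨ (p1 ∧ p2)) = 1 → 4/5 = 4/5
((((~p1 ∧ (p1 ∧ p2)) ∨ ((p2 ∨ p2) → (p1 → p2))) → (p1 ∨ p1)) ∨ ~(~(p1 ∨ p1) ∧ ~p1)) → ((((p1 → p1) ∨ (p2 ∨ p1)) ∧ ((p2 → p2) ∨ (~p1 ∧ p1))) → ~((p1 ∧ p2) ∨ (p1 ∧ p2))) = 4/5 → 4/5 = 1
(~((((p2 → p2) → ~p2) ∨ p1) ∨ ((p2 ∨ p1) ∧ ~p2)) ∧ ((((p1 ∧ p1) ∨ p2) → p1) → ((p2 ∧ p1) → ~p2))) ∧ (((((~p1 ∧ (p1 ∧ p2)) ∨ ((p2 ∨ p2) → (p1 → p2))) → (p1 ∨ p1)) ∨ ~(~(p1 ∨ p1) ∧ ~p1)) → ((((p1 → p1) ∨ (p2 ∨ p1)) ∧ ((p2 → p2) ∨ (~p1 ∧ p1))) → ~((p1 ∧ p2) ∨ (p1 ∧ p2)))) = 1/5 ∧ 1 = 1/5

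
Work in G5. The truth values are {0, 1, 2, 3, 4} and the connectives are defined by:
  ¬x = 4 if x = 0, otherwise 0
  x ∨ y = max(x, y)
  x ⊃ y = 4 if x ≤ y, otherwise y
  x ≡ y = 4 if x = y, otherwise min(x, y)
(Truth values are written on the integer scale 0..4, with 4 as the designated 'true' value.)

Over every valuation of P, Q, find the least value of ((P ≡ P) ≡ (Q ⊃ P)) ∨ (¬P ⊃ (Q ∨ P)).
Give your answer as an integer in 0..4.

Take P = 0, Q = 1:
P ≡ P = 0 ≡ 0 = 4
Q ⊃ P = 1 ⊃ 0 = 0
(P ≡ P) ≡ (Q ⊃ P) = 4 ≡ 0 = 0
¬P = ¬0 = 4
Q ∨ P = 1 ∨ 0 = 1
¬P ⊃ (Q ∨ P) = 4 ⊃ 1 = 1
((P ≡ P) ≡ (Q ⊃ P)) ∨ (¬P ⊃ (Q ∨ P)) = 0 ∨ 1 = 1
No assignment yields a value below 1, so this is the minimum.

1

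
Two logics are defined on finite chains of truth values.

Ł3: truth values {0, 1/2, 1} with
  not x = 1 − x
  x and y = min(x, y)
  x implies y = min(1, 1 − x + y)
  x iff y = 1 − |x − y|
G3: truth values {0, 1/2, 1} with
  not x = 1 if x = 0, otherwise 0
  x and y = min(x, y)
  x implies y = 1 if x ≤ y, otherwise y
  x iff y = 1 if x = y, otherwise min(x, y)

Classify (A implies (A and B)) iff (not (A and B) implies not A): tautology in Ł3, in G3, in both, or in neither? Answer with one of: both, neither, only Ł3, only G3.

only Ł3

In Ł3: every assignment gives 1 — tautology.
In G3: at A = 1, B = 1/2 the value is 1/2 — not a tautology.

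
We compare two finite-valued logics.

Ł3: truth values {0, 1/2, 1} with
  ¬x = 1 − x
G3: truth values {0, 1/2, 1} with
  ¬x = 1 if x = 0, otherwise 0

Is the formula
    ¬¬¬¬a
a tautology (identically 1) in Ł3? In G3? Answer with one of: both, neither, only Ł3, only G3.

neither

In Ł3: at a = 0 the value is 0 — not a tautology.
In G3: at a = 0 the value is 0 — not a tautology.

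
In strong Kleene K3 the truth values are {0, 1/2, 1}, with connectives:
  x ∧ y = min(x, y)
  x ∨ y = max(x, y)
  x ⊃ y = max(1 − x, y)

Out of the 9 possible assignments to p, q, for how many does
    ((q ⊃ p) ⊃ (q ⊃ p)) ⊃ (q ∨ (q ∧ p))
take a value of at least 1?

3

p = 0, q = 0 ↦ 0  <
p = 0, q = 1/2 ↦ 1/2  <
p = 0, q = 1 ↦ 1  ≥
p = 1/2, q = 0 ↦ 0  <
p = 1/2, q = 1/2 ↦ 1/2  <
p = 1/2, q = 1 ↦ 1  ≥
p = 1, q = 0 ↦ 0  <
p = 1, q = 1/2 ↦ 1/2  <
p = 1, q = 1 ↦ 1  ≥
So 3 of the 9 assignments meet the threshold.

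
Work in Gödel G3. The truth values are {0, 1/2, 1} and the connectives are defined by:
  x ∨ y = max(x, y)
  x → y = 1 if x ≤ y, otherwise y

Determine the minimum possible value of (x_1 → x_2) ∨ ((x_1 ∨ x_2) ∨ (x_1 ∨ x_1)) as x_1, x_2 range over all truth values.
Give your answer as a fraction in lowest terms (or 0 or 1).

1/2

Take x_1 = 1/2, x_2 = 0:
x_1 → x_2 = 1/2 → 0 = 0
x_1 ∨ x_2 = 1/2 ∨ 0 = 1/2
x_1 ∨ x_1 = 1/2 ∨ 1/2 = 1/2
(x_1 ∨ x_2) ∨ (x_1 ∨ x_1) = 1/2 ∨ 1/2 = 1/2
(x_1 → x_2) ∨ ((x_1 ∨ x_2) ∨ (x_1 ∨ x_1)) = 0 ∨ 1/2 = 1/2
No assignment yields a value below 1/2, so this is the minimum.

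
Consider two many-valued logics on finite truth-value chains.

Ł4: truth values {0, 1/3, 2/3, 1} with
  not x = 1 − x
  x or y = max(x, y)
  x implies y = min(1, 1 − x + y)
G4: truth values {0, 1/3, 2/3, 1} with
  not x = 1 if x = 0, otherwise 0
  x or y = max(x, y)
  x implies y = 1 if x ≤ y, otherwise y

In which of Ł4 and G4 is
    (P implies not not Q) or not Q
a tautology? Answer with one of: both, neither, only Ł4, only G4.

only G4

In Ł4: at P = 2/3, Q = 1/3 the value is 2/3 — not a tautology.
In G4: every assignment gives 1 — tautology.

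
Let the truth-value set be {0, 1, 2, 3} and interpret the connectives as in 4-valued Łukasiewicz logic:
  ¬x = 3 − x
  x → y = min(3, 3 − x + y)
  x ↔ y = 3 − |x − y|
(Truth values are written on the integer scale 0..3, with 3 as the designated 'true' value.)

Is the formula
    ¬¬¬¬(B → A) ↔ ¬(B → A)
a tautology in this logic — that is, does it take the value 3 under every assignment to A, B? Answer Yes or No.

No

Counterexample: take A = 0, B = 0.
B → A = 0 → 0 = 3
¬(B → A) = ¬3 = 0
¬¬(B → A) = ¬0 = 3
¬¬¬(B → A) = ¬3 = 0
¬¬¬¬(B → A) = ¬0 = 3
B → A = 0 → 0 = 3
¬(B → A) = ¬3 = 0
¬¬¬¬(B → A) ↔ ¬(B → A) = 3 ↔ 0 = 0
This gives 0 ≠ 3.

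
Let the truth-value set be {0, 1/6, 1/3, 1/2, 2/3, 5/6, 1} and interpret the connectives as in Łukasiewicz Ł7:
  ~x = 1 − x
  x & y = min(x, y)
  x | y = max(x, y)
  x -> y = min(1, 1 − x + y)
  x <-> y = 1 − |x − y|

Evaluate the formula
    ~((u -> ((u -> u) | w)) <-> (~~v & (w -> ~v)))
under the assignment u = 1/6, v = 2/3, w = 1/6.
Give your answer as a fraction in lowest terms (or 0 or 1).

u -> u = 1/6 -> 1/6 = 1
(u -> u) | w = 1 | 1/6 = 1
u -> ((u -> u) | w) = 1/6 -> 1 = 1
~v = ~2/3 = 1/3
~~v = ~1/3 = 2/3
~v = ~2/3 = 1/3
w -> ~v = 1/6 -> 1/3 = 1
~~v & (w -> ~v) = 2/3 & 1 = 2/3
(u -> ((u -> u) | w)) <-> (~~v & (w -> ~v)) = 1 <-> 2/3 = 2/3
~((u -> ((u -> u) | w)) <-> (~~v & (w -> ~v))) = ~2/3 = 1/3

1/3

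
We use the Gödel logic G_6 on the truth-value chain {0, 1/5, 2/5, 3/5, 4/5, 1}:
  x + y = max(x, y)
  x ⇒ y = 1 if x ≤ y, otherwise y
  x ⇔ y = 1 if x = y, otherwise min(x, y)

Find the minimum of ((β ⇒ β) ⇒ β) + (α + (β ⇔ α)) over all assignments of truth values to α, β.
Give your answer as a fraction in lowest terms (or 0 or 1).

1/5

Take α = 0, β = 1/5:
β ⇒ β = 1/5 ⇒ 1/5 = 1
(β ⇒ β) ⇒ β = 1 ⇒ 1/5 = 1/5
β ⇔ α = 1/5 ⇔ 0 = 0
α + (β ⇔ α) = 0 + 0 = 0
((β ⇒ β) ⇒ β) + (α + (β ⇔ α)) = 1/5 + 0 = 1/5
No assignment yields a value below 1/5, so this is the minimum.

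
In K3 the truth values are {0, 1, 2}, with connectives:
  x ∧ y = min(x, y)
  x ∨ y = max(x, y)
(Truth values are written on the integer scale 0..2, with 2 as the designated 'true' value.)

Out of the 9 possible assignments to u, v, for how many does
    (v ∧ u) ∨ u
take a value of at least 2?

3

u = 0, v = 0 ↦ 0  <
u = 0, v = 1 ↦ 0  <
u = 0, v = 2 ↦ 0  <
u = 1, v = 0 ↦ 1  <
u = 1, v = 1 ↦ 1  <
u = 1, v = 2 ↦ 1  <
u = 2, v = 0 ↦ 2  ≥
u = 2, v = 1 ↦ 2  ≥
u = 2, v = 2 ↦ 2  ≥
So 3 of the 9 assignments meet the threshold.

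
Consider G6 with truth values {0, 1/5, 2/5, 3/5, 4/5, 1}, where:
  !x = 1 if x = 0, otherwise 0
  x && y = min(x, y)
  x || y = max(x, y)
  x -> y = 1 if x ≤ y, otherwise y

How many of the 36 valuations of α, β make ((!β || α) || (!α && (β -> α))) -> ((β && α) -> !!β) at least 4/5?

36

value 1: 36 assignments (counts)
So 36 of the 36 assignments meet the threshold.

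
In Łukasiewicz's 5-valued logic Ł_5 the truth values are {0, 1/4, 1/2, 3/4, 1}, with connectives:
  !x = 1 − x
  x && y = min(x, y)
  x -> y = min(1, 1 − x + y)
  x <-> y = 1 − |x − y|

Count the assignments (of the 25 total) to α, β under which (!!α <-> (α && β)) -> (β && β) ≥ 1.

value 1: 9 assignments (counts)
value 3/4: 7 assignments
value 1/2: 5 assignments
value 1/4: 3 assignments
value 0: 1 assignment
So 9 of the 25 assignments meet the threshold.

9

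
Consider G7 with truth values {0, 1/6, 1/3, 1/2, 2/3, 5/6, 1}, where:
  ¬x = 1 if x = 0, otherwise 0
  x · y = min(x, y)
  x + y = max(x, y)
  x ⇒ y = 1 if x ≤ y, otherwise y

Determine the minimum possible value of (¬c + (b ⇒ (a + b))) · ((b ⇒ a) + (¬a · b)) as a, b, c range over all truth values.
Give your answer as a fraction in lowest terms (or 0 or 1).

Take a = 0, b = 1/6, c = 0:
¬c = ¬0 = 1
a + b = 0 + 1/6 = 1/6
b ⇒ (a + b) = 1/6 ⇒ 1/6 = 1
¬c + (b ⇒ (a + b)) = 1 + 1 = 1
b ⇒ a = 1/6 ⇒ 0 = 0
¬a = ¬0 = 1
¬a · b = 1 · 1/6 = 1/6
(b ⇒ a) + (¬a · b) = 0 + 1/6 = 1/6
(¬c + (b ⇒ (a + b))) · ((b ⇒ a) + (¬a · b)) = 1 · 1/6 = 1/6
No assignment yields a value below 1/6, so this is the minimum.

1/6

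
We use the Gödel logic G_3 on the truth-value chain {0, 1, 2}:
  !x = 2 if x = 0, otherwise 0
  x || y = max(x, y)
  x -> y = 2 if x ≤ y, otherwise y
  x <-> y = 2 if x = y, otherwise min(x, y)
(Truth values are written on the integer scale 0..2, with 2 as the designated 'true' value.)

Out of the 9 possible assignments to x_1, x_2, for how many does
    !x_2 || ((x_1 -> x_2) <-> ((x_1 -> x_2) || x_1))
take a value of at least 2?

x_1 = 0, x_2 = 0 ↦ 2  ≥
x_1 = 0, x_2 = 1 ↦ 2  ≥
x_1 = 0, x_2 = 2 ↦ 2  ≥
x_1 = 1, x_2 = 0 ↦ 2  ≥
x_1 = 1, x_2 = 1 ↦ 2  ≥
x_1 = 1, x_2 = 2 ↦ 2  ≥
x_1 = 2, x_2 = 0 ↦ 2  ≥
x_1 = 2, x_2 = 1 ↦ 1  <
x_1 = 2, x_2 = 2 ↦ 2  ≥
So 8 of the 9 assignments meet the threshold.

8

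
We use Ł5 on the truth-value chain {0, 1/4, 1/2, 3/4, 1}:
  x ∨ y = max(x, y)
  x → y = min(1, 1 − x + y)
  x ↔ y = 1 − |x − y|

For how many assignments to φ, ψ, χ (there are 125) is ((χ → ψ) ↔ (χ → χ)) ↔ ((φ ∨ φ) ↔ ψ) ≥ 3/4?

value 1: 29 assignments (counts)
value 3/4: 44 assignments (counts)
value 1/2: 29 assignments
value 1/4: 16 assignments
value 0: 7 assignments
So 73 of the 125 assignments meet the threshold.

73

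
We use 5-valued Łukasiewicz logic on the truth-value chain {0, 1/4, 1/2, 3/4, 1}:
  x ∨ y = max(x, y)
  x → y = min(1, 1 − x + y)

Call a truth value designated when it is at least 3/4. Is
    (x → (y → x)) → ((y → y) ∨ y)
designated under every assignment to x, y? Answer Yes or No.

Yes

At x = 1/4, y = 1/4, for instance:
y → x = 1/4 → 1/4 = 1
x → (y → x) = 1/4 → 1 = 1
y → y = 1/4 → 1/4 = 1
(y → y) ∨ y = 1 ∨ 1/4 = 1
(x → (y → x)) → ((y → y) ∨ y) = 1 → 1 = 1
and checking the remaining 24 assignments likewise gives ≥ 3/4 in every case.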